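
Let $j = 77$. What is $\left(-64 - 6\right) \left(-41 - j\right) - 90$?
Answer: $8170$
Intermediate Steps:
$\left(-64 - 6\right) \left(-41 - j\right) - 90 = \left(-64 - 6\right) \left(-41 - 77\right) - 90 = \left(-70\right) \left(-118\right) - 90 = 8260 - 90 = 8170$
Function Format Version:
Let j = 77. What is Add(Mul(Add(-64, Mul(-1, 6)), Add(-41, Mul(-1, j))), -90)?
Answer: 8170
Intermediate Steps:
Add(Mul(Add(-64, Mul(-1, 6)), Add(-41, Mul(-1, j))), -90) = Add(Mul(Add(-64, Mul(-1, 6)), Add(-41, Mul(-1, 77))), -90) = Add(Mul(Add(-64, -6), Add(-41, -77)), -90) = Add(Mul(-70, -118), -90) = Add(8260, -90) = 8170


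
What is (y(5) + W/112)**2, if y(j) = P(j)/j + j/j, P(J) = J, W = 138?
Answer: 32761/3136 ≈ 10.447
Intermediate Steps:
y(j) = 2 (y(j) = j/j + j/j = 1 + 1 = 2)
(y(5) + W/112)**2 = (2 + 138/112)**2 = (2 + 138*(1/112))**2 = (2 + 69/56)**2 = (181/56)**2 = 32761/3136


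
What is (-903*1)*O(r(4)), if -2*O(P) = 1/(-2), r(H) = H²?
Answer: -903/4 ≈ -225.75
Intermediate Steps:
O(P) = ¼ (O(P) = -½/(-2) = -½*(-½) = ¼)
(-903*1)*O(r(4)) = -903*1*(¼) = -903*¼ = -903/4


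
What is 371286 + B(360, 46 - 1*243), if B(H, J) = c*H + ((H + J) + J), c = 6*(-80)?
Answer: 198452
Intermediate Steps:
c = -480
B(H, J) = -479*H + 2*J (B(H, J) = -480*H + ((H + J) + J) = -480*H + (H + 2*J) = -479*H + 2*J)
371286 + B(360, 46 - 1*243) = 371286 + (-479*360 + 2*(46 - 1*243)) = 371286 + (-172440 + 2*(46 - 243)) = 371286 + (-172440 + 2*(-197)) = 371286 + (-172440 - 394) = 371286 - 172834 = 198452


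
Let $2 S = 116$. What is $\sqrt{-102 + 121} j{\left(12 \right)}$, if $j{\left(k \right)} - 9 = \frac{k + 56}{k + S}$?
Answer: $\frac{349 \sqrt{19}}{35} \approx 43.464$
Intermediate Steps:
$S = 58$ ($S = \frac{1}{2} \cdot 116 = 58$)
$j{\left(k \right)} = 9 + \frac{56 + k}{58 + k}$ ($j{\left(k \right)} = 9 + \frac{k + 56}{k + 58} = 9 + \frac{56 + k}{58 + k}$)
$\sqrt{-102 + 121} j{\left(12 \right)} = \sqrt{-102 + 121} \frac{2 \left(289 + 5 \cdot 12\right)}{58 + 12} = \sqrt{19} \frac{2 \left(289 + 60\right)}{70} = \sqrt{19} \cdot 2 \cdot \frac{1}{70} \cdot 349 = \sqrt{19} \cdot \frac{349}{35} = \frac{349 \sqrt{19}}{35}$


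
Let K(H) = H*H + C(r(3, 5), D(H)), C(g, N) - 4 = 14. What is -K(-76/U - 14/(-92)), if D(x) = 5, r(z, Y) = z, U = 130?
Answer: -162593649/8940100 ≈ -18.187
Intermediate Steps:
C(g, N) = 18 (C(g, N) = 4 + 14 = 18)
K(H) = 18 + H² (K(H) = H*H + 18 = H² + 18 = 18 + H²)
-K(-76/U - 14/(-92)) = -(18 + (-76/130 - 14/(-92))²) = -(18 + (-76*1/130 - 14*(-1/92))²) = -(18 + (-38/65 + 7/46)²) = -(18 + (-1293/2990)²) = -(18 + 1671849/8940100) = -1*162593649/8940100 = -162593649/8940100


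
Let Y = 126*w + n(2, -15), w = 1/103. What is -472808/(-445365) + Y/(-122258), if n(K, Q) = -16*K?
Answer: 2977640767421/2804145859755 ≈ 1.0619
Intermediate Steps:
w = 1/103 ≈ 0.0097087
Y = -3170/103 (Y = 126*(1/103) - 16*2 = 126/103 - 32 = -3170/103 ≈ -30.777)
-472808/(-445365) + Y/(-122258) = -472808/(-445365) - 3170/103/(-122258) = -472808*(-1/445365) - 3170/103*(-1/122258) = 472808/445365 + 1585/6296287 = 2977640767421/2804145859755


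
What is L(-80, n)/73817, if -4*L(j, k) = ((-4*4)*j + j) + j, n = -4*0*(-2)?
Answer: -280/73817 ≈ -0.0037932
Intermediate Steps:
n = 0 (n = 0*(-2) = 0)
L(j, k) = 7*j/2 (L(j, k) = -(((-4*4)*j + j) + j)/4 = -((-16*j + j) + j)/4 = -(-15*j + j)/4 = -(-7)*j/2 = 7*j/2)
L(-80, n)/73817 = ((7/2)*(-80))/73817 = -280*1/73817 = -280/73817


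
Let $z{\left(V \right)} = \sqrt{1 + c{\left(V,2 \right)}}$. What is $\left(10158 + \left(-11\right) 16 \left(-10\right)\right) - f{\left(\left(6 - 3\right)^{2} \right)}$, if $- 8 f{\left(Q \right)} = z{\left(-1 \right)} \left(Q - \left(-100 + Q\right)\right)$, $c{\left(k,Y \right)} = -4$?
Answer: $11918 + \frac{25 i \sqrt{3}}{2} \approx 11918.0 + 21.651 i$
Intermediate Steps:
$z{\left(V \right)} = i \sqrt{3}$ ($z{\left(V \right)} = \sqrt{1 - 4} = \sqrt{-3} = i \sqrt{3}$)
$f{\left(Q \right)} = - \frac{25 i \sqrt{3}}{2}$ ($f{\left(Q \right)} = - \frac{i \sqrt{3} \left(Q - \left(-100 + Q\right)\right)}{8} = - \frac{i \sqrt{3} \cdot 100}{8} = - \frac{100 i \sqrt{3}}{8} = - \frac{25 i \sqrt{3}}{2}$)
$\left(10158 + \left(-11\right) 16 \left(-10\right)\right) - f{\left(\left(6 - 3\right)^{2} \right)} = \left(10158 + \left(-11\right) 16 \left(-10\right)\right) - - \frac{25 i \sqrt{3}}{2} = \left(10158 - -1760\right) + \frac{25 i \sqrt{3}}{2} = \left(10158 + 1760\right) + \frac{25 i \sqrt{3}}{2} = 11918 + \frac{25 i \sqrt{3}}{2}$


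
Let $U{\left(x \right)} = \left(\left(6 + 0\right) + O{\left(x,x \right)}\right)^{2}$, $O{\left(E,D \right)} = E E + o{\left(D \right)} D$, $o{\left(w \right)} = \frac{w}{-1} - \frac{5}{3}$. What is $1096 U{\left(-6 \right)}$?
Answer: $280576$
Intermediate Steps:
$o{\left(w \right)} = - \frac{5}{3} - w$ ($o{\left(w \right)} = w \left(-1\right) - \frac{5}{3} = - w - \frac{5}{3} = - \frac{5}{3} - w$)
$O{\left(E,D \right)} = E^{2} + D \left(- \frac{5}{3} - D\right)$ ($O{\left(E,D \right)} = E E + \left(- \frac{5}{3} - D\right) D = E^{2} + D \left(- \frac{5}{3} - D\right)$)
$U{\left(x \right)} = \left(6 - \frac{5 x}{3}\right)^{2}$ ($U{\left(x \right)} = \left(\left(6 + 0\right) - \frac{5 x}{3}\right)^{2} = \left(6 - \frac{5 x}{3}\right)^{2}$)
$1096 U{\left(-6 \right)} = 1096 \left(36 - -120 + \frac{25 \left(-6\right)^{2}}{9}\right) = 1096 \left(36 + 120 + \frac{25}{9} \cdot 36\right) = 1096 \left(36 + 120 + 100\right) = 1096 \cdot 256 = 280576$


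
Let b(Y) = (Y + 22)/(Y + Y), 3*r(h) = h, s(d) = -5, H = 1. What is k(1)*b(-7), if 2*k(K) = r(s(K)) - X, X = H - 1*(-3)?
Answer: 85/28 ≈ 3.0357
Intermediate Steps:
X = 4 (X = 1 - 1*(-3) = 1 + 3 = 4)
r(h) = h/3
b(Y) = (22 + Y)/(2*Y) (b(Y) = (22 + Y)/((2*Y)) = (22 + Y)*(1/(2*Y)) = (22 + Y)/(2*Y))
k(K) = -17/6 (k(K) = ((⅓)*(-5) - 1*4)/2 = (-5/3 - 4)/2 = (½)*(-17/3) = -17/6)
k(1)*b(-7) = -17*(22 - 7)/(12*(-7)) = -17*(-1)*15/(12*7) = -17/6*(-15/14) = 85/28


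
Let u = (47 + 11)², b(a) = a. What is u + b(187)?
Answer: 3551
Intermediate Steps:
u = 3364 (u = 58² = 3364)
u + b(187) = 3364 + 187 = 3551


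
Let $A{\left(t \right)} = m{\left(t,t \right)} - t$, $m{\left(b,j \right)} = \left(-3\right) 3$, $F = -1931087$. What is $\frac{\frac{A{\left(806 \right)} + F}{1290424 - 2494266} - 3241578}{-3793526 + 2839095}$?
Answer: $\frac{1951172905387}{574492061951} \approx 3.3963$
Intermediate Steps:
$m{\left(b,j \right)} = -9$
$A{\left(t \right)} = -9 - t$
$\frac{\frac{A{\left(806 \right)} + F}{1290424 - 2494266} - 3241578}{-3793526 + 2839095} = \frac{\frac{\left(-9 - 806\right) - 1931087}{1290424 - 2494266} - 3241578}{-3793526 + 2839095} = \frac{\frac{\left(-9 - 806\right) - 1931087}{-1203842} - 3241578}{-954431} = \left(\left(-815 - 1931087\right) \left(- \frac{1}{1203842}\right) - 3241578\right) \left(- \frac{1}{954431}\right) = \left(\left(-1931902\right) \left(- \frac{1}{1203842}\right) - 3241578\right) \left(- \frac{1}{954431}\right) = \left(\frac{965951}{601921} - 3241578\right) \left(- \frac{1}{954431}\right) = \left(- \frac{1951172905387}{601921}\right) \left(- \frac{1}{954431}\right) = \frac{1951172905387}{574492061951}$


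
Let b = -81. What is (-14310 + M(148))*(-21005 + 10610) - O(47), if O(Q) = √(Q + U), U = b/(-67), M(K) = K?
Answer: 147213990 - √216410/67 ≈ 1.4721e+8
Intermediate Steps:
U = 81/67 (U = -81/(-67) = -81*(-1/67) = 81/67 ≈ 1.2090)
O(Q) = √(81/67 + Q) (O(Q) = √(Q + 81/67) = √(81/67 + Q))
(-14310 + M(148))*(-21005 + 10610) - O(47) = (-14310 + 148)*(-21005 + 10610) - √(5427 + 4489*47)/67 = -14162*(-10395) - √(5427 + 210983)/67 = 147213990 - √216410/67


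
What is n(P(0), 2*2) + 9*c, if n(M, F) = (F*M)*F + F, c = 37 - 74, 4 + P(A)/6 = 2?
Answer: -521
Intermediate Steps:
P(A) = -12 (P(A) = -24 + 6*2 = -24 + 12 = -12)
c = -37
n(M, F) = F + M*F**2 (n(M, F) = M*F**2 + F = F + M*F**2)
n(P(0), 2*2) + 9*c = (2*2)*(1 + (2*2)*(-12)) + 9*(-37) = 4*(1 + 4*(-12)) - 333 = 4*(1 - 48) - 333 = 4*(-47) - 333 = -188 - 333 = -521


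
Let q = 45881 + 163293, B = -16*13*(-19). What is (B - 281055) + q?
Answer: -67929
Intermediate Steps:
B = 3952 (B = -208*(-19) = 3952)
q = 209174
(B - 281055) + q = (3952 - 281055) + 209174 = -277103 + 209174 = -67929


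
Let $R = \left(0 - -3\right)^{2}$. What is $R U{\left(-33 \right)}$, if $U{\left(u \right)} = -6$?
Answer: $-54$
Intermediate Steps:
$R = 9$ ($R = \left(0 + 3\right)^{2} = 3^{2} = 9$)
$R U{\left(-33 \right)} = 9 \left(-6\right) = -54$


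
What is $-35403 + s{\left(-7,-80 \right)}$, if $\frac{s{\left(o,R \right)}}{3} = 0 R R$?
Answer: $-35403$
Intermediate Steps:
$s{\left(o,R \right)} = 0$ ($s{\left(o,R \right)} = 3 \cdot 0 R R = 3 \cdot 0 R = 3 \cdot 0 = 0$)
$-35403 + s{\left(-7,-80 \right)} = -35403 + 0 = -35403$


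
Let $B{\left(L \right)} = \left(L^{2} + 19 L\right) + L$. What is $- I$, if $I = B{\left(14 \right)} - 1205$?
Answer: $729$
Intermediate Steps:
$B{\left(L \right)} = L^{2} + 20 L$
$I = -729$ ($I = 14 \left(20 + 14\right) - 1205 = 14 \cdot 34 - 1205 = 476 - 1205 = -729$)
$- I = \left(-1\right) \left(-729\right) = 729$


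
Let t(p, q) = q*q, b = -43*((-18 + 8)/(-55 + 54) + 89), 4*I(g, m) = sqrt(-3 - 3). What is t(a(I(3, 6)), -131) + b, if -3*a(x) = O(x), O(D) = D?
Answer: 12904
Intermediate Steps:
I(g, m) = I*sqrt(6)/4 (I(g, m) = sqrt(-3 - 3)/4 = sqrt(-6)/4 = (I*sqrt(6))/4 = I*sqrt(6)/4)
a(x) = -x/3
b = -4257 (b = -43*(-10/(-1) + 89) = -43*(-10*(-1) + 89) = -43*(10 + 89) = -43*99 = -4257)
t(p, q) = q**2
t(a(I(3, 6)), -131) + b = (-131)**2 - 4257 = 17161 - 4257 = 12904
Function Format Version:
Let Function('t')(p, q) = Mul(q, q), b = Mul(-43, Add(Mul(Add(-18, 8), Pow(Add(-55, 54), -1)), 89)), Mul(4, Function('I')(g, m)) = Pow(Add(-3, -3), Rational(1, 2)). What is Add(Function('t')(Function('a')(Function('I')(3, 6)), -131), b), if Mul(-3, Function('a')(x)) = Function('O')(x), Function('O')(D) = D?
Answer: 12904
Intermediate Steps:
Function('I')(g, m) = Mul(Rational(1, 4), I, Pow(6, Rational(1, 2))) (Function('I')(g, m) = Mul(Rational(1, 4), Pow(Add(-3, -3), Rational(1, 2))) = Mul(Rational(1, 4), Pow(-6, Rational(1, 2))) = Mul(Rational(1, 4), Mul(I, Pow(6, Rational(1, 2)))) = Mul(Rational(1, 4), I, Pow(6, Rational(1, 2))))
Function('a')(x) = Mul(Rational(-1, 3), x)
b = -4257 (b = Mul(-43, Add(Mul(-10, Pow(-1, -1)), 89)) = Mul(-43, Add(Mul(-10, -1), 89)) = Mul(-43, Add(10, 89)) = Mul(-43, 99) = -4257)
Function('t')(p, q) = Pow(q, 2)
Add(Function('t')(Function('a')(Function('I')(3, 6)), -131), b) = Add(Pow(-131, 2), -4257) = Add(17161, -4257) = 12904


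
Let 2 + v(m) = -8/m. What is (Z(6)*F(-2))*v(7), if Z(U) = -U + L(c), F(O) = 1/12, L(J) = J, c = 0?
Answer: 11/7 ≈ 1.5714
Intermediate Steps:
F(O) = 1/12
Z(U) = -U (Z(U) = -U + 0 = -U)
v(m) = -2 - 8/m
(Z(6)*F(-2))*v(7) = (-1*6*(1/12))*(-2 - 8/7) = (-6*1/12)*(-2 - 8*⅐) = -(-2 - 8/7)/2 = -½*(-22/7) = 11/7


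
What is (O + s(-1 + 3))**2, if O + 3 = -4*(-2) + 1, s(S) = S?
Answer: 64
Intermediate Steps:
O = 6 (O = -3 + (-4*(-2) + 1) = -3 + (8 + 1) = -3 + 9 = 6)
(O + s(-1 + 3))**2 = (6 + (-1 + 3))**2 = (6 + 2)**2 = 8**2 = 64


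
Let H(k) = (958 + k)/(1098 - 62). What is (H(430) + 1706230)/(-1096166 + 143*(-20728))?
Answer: -441913917/1051609930 ≈ -0.42023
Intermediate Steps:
H(k) = 479/518 + k/1036 (H(k) = (958 + k)/1036 = (958 + k)*(1/1036) = 479/518 + k/1036)
(H(430) + 1706230)/(-1096166 + 143*(-20728)) = ((479/518 + (1/1036)*430) + 1706230)/(-1096166 + 143*(-20728)) = ((479/518 + 215/518) + 1706230)/(-1096166 - 2964104) = (347/259 + 1706230)/(-4060270) = (441913917/259)*(-1/4060270) = -441913917/1051609930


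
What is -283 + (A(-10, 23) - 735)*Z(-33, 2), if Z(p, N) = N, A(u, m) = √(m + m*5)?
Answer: -1753 + 2*√138 ≈ -1729.5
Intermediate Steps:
A(u, m) = √6*√m (A(u, m) = √(m + 5*m) = √(6*m) = √6*√m)
-283 + (A(-10, 23) - 735)*Z(-33, 2) = -283 + (√6*√23 - 735)*2 = -283 + (√138 - 735)*2 = -283 + (-735 + √138)*2 = -283 + (-1470 + 2*√138) = -1753 + 2*√138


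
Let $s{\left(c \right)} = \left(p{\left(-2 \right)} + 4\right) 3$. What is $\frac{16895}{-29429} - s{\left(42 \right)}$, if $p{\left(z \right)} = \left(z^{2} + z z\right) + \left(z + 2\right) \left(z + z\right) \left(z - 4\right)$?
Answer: $- \frac{1076339}{29429} \approx -36.574$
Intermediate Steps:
$p{\left(z \right)} = 2 z^{2} + 2 z \left(-4 + z\right) \left(2 + z\right)$ ($p{\left(z \right)} = \left(z^{2} + z^{2}\right) + \left(2 + z\right) 2 z \left(-4 + z\right) = 2 z^{2} + 2 z \left(2 + z\right) \left(-4 + z\right) = 2 z^{2} + 2 z \left(-4 + z\right) \left(2 + z\right)$)
$s{\left(c \right)} = 36$ ($s{\left(c \right)} = \left(2 \left(-2\right) \left(-8 + \left(-2\right)^{2} - -2\right) + 4\right) 3 = \left(2 \left(-2\right) \left(-8 + 4 + 2\right) + 4\right) 3 = \left(2 \left(-2\right) \left(-2\right) + 4\right) 3 = \left(8 + 4\right) 3 = 12 \cdot 3 = 36$)
$\frac{16895}{-29429} - s{\left(42 \right)} = \frac{16895}{-29429} - 36 = 16895 \left(- \frac{1}{29429}\right) - 36 = - \frac{16895}{29429} - 36 = - \frac{1076339}{29429}$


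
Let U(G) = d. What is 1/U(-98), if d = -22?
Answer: -1/22 ≈ -0.045455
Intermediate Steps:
U(G) = -22
1/U(-98) = 1/(-22) = -1/22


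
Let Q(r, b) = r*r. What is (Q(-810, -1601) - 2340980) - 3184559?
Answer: -4869439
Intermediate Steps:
Q(r, b) = r**2
(Q(-810, -1601) - 2340980) - 3184559 = ((-810)**2 - 2340980) - 3184559 = (656100 - 2340980) - 3184559 = -1684880 - 3184559 = -4869439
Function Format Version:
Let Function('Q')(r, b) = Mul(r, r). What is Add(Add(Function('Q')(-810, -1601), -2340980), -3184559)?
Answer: -4869439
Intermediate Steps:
Function('Q')(r, b) = Pow(r, 2)
Add(Add(Function('Q')(-810, -1601), -2340980), -3184559) = Add(Add(Pow(-810, 2), -2340980), -3184559) = Add(Add(656100, -2340980), -3184559) = Add(-1684880, -3184559) = -4869439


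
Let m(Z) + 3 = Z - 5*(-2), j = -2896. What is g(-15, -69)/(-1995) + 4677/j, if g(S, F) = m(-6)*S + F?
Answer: -432731/275120 ≈ -1.5729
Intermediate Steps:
m(Z) = 7 + Z (m(Z) = -3 + (Z - 5*(-2)) = -3 + (Z + 10) = -3 + (10 + Z) = 7 + Z)
g(S, F) = F + S (g(S, F) = (7 - 6)*S + F = 1*S + F = S + F = F + S)
g(-15, -69)/(-1995) + 4677/j = (-69 - 15)/(-1995) + 4677/(-2896) = -84*(-1/1995) + 4677*(-1/2896) = 4/95 - 4677/2896 = -432731/275120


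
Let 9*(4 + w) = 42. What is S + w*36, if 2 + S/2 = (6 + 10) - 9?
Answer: 34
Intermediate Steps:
w = ⅔ (w = -4 + (⅑)*42 = -4 + 14/3 = ⅔ ≈ 0.66667)
S = 10 (S = -4 + 2*((6 + 10) - 9) = -4 + 2*(16 - 9) = -4 + 2*7 = -4 + 14 = 10)
S + w*36 = 10 + (⅔)*36 = 10 + 24 = 34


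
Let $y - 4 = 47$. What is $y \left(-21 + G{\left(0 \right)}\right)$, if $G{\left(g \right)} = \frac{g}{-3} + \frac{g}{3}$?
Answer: $-1071$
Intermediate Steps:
$G{\left(g \right)} = 0$ ($G{\left(g \right)} = g \left(- \frac{1}{3}\right) + g \frac{1}{3} = - \frac{g}{3} + \frac{g}{3} = 0$)
$y = 51$ ($y = 4 + 47 = 51$)
$y \left(-21 + G{\left(0 \right)}\right) = 51 \left(-21 + 0\right) = 51 \left(-21\right) = -1071$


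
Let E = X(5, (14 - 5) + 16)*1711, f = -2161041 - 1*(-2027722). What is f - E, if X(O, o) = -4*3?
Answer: -112787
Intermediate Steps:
X(O, o) = -12
f = -133319 (f = -2161041 + 2027722 = -133319)
E = -20532 (E = -12*1711 = -20532)
f - E = -133319 - 1*(-20532) = -133319 + 20532 = -112787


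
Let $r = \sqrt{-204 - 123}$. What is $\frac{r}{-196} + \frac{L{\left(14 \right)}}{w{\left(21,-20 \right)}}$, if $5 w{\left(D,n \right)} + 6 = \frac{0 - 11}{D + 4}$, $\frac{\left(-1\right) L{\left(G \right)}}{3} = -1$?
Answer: $- \frac{375}{161} - \frac{i \sqrt{327}}{196} \approx -2.3292 - 0.092261 i$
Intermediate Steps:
$L{\left(G \right)} = 3$ ($L{\left(G \right)} = \left(-3\right) \left(-1\right) = 3$)
$w{\left(D,n \right)} = - \frac{6}{5} - \frac{11}{5 \left(4 + D\right)}$ ($w{\left(D,n \right)} = - \frac{6}{5} + \frac{\left(0 - 11\right) \frac{1}{D + 4}}{5} = - \frac{6}{5} + \frac{\left(-11\right) \frac{1}{4 + D}}{5} = - \frac{6}{5} - \frac{11}{5 \left(4 + D\right)}$)
$r = i \sqrt{327}$ ($r = \sqrt{-327} = i \sqrt{327} \approx 18.083 i$)
$\frac{r}{-196} + \frac{L{\left(14 \right)}}{w{\left(21,-20 \right)}} = \frac{i \sqrt{327}}{-196} + \frac{3}{\frac{1}{5} \frac{1}{4 + 21} \left(-35 - 126\right)} = i \sqrt{327} \left(- \frac{1}{196}\right) + \frac{3}{\frac{1}{5} \cdot \frac{1}{25} \left(-35 - 126\right)} = - \frac{i \sqrt{327}}{196} + \frac{3}{\frac{1}{5} \cdot \frac{1}{25} \left(-161\right)} = - \frac{i \sqrt{327}}{196} + \frac{3}{- \frac{161}{125}} = - \frac{i \sqrt{327}}{196} + 3 \left(- \frac{125}{161}\right) = - \frac{i \sqrt{327}}{196} - \frac{375}{161} = - \frac{375}{161} - \frac{i \sqrt{327}}{196}$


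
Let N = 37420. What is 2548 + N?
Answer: 39968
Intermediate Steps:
2548 + N = 2548 + 37420 = 39968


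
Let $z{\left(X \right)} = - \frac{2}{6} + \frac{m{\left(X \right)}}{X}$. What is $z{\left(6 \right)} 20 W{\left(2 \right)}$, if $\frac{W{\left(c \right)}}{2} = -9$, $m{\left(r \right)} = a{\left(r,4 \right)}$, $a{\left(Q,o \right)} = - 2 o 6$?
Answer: $3000$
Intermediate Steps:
$a{\left(Q,o \right)} = - 12 o$
$m{\left(r \right)} = -48$ ($m{\left(r \right)} = \left(-12\right) 4 = -48$)
$W{\left(c \right)} = -18$ ($W{\left(c \right)} = 2 \left(-9\right) = -18$)
$z{\left(X \right)} = - \frac{1}{3} - \frac{48}{X}$ ($z{\left(X \right)} = - \frac{2}{6} - \frac{48}{X} = \left(-2\right) \frac{1}{6} - \frac{48}{X} = - \frac{1}{3} - \frac{48}{X}$)
$z{\left(6 \right)} 20 W{\left(2 \right)} = \frac{-144 - 6}{3 \cdot 6} \cdot 20 \left(-18\right) = \frac{1}{3} \cdot \frac{1}{6} \left(-144 - 6\right) 20 \left(-18\right) = \frac{1}{3} \cdot \frac{1}{6} \left(-150\right) 20 \left(-18\right) = \left(- \frac{25}{3}\right) 20 \left(-18\right) = \left(- \frac{500}{3}\right) \left(-18\right) = 3000$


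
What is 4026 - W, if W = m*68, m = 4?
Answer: 3754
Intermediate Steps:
W = 272 (W = 4*68 = 272)
4026 - W = 4026 - 1*272 = 4026 - 272 = 3754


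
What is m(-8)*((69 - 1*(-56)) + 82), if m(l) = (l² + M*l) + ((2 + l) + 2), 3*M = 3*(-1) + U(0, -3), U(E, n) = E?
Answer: 14076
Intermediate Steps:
M = -1 (M = (3*(-1) + 0)/3 = (-3 + 0)/3 = (⅓)*(-3) = -1)
m(l) = 4 + l² (m(l) = (l² - l) + ((2 + l) + 2) = (l² - l) + (4 + l) = 4 + l²)
m(-8)*((69 - 1*(-56)) + 82) = (4 + (-8)²)*((69 - 1*(-56)) + 82) = (4 + 64)*((69 + 56) + 82) = 68*(125 + 82) = 68*207 = 14076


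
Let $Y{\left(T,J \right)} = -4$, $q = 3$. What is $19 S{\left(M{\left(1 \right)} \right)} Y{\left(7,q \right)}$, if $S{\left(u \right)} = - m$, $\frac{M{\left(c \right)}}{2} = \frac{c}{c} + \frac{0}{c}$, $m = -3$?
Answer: $-228$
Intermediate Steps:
$M{\left(c \right)} = 2$ ($M{\left(c \right)} = 2 \left(\frac{c}{c} + \frac{0}{c}\right) = 2 \left(1 + 0\right) = 2 \cdot 1 = 2$)
$S{\left(u \right)} = 3$ ($S{\left(u \right)} = \left(-1\right) \left(-3\right) = 3$)
$19 S{\left(M{\left(1 \right)} \right)} Y{\left(7,q \right)} = 19 \cdot 3 \left(-4\right) = 57 \left(-4\right) = -228$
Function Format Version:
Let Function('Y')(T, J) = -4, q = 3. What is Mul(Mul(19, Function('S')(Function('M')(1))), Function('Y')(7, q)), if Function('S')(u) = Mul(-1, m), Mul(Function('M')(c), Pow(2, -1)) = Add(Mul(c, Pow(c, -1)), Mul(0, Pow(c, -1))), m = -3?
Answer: -228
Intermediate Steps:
Function('M')(c) = 2 (Function('M')(c) = Mul(2, Add(Mul(c, Pow(c, -1)), Mul(0, Pow(c, -1)))) = Mul(2, Add(1, 0)) = Mul(2, 1) = 2)
Function('S')(u) = 3 (Function('S')(u) = Mul(-1, -3) = 3)
Mul(Mul(19, Function('S')(Function('M')(1))), Function('Y')(7, q)) = Mul(Mul(19, 3), -4) = Mul(57, -4) = -228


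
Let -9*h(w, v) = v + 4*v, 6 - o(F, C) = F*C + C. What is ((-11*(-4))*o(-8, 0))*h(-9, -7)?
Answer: 3080/3 ≈ 1026.7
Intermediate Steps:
o(F, C) = 6 - C - C*F (o(F, C) = 6 - (F*C + C) = 6 - (C*F + C) = 6 - (C + C*F) = 6 + (-C - C*F) = 6 - C - C*F)
h(w, v) = -5*v/9 (h(w, v) = -(v + 4*v)/9 = -5*v/9)
((-11*(-4))*o(-8, 0))*h(-9, -7) = ((-11*(-4))*(6 - 1*0 - 1*0*(-8)))*(-5/9*(-7)) = (44*(6 + 0 + 0))*(35/9) = (44*6)*(35/9) = 264*(35/9) = 3080/3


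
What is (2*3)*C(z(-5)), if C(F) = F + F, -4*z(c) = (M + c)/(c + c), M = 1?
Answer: -6/5 ≈ -1.2000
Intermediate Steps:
z(c) = -(1 + c)/(8*c) (z(c) = -(1 + c)/(4*(c + c)) = -(1 + c)/(4*(2*c)) = -(1 + c)*1/(2*c)/4 = -(1 + c)/(8*c))
C(F) = 2*F
(2*3)*C(z(-5)) = (2*3)*(2*((1/8)*(-1 - 1*(-5))/(-5))) = 6*(2*((1/8)*(-1/5)*(-1 + 5))) = 6*(2*((1/8)*(-1/5)*4)) = 6*(2*(-1/10)) = 6*(-1/5) = -6/5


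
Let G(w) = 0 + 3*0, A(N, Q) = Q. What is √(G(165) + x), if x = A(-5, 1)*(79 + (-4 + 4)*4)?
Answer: √79 ≈ 8.8882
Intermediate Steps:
x = 79 (x = 1*(79 + (-4 + 4)*4) = 1*(79 + 0*4) = 1*(79 + 0) = 1*79 = 79)
G(w) = 0 (G(w) = 0 + 0 = 0)
√(G(165) + x) = √(0 + 79) = √79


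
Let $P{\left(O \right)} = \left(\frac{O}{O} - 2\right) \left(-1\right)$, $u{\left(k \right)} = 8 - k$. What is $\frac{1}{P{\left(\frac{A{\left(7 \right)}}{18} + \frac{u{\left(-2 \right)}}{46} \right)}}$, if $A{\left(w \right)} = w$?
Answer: $1$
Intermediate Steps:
$P{\left(O \right)} = 1$ ($P{\left(O \right)} = \left(1 - 2\right) \left(-1\right) = \left(-1\right) \left(-1\right) = 1$)
$\frac{1}{P{\left(\frac{A{\left(7 \right)}}{18} + \frac{u{\left(-2 \right)}}{46} \right)}} = 1^{-1} = 1$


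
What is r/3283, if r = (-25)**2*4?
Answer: 2500/3283 ≈ 0.76150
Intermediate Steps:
r = 2500 (r = 625*4 = 2500)
r/3283 = 2500/3283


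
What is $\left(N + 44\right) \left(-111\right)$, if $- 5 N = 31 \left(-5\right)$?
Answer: $-8325$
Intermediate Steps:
$N = 31$ ($N = - \frac{31 \left(-5\right)}{5} = \left(- \frac{1}{5}\right) \left(-155\right) = 31$)
$\left(N + 44\right) \left(-111\right) = \left(31 + 44\right) \left(-111\right) = 75 \left(-111\right) = -8325$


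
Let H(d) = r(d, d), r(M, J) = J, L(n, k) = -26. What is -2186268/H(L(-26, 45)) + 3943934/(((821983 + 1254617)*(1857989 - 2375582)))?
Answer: 587468589233859029/6986418554700 ≈ 84087.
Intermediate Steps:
H(d) = d
-2186268/H(L(-26, 45)) + 3943934/(((821983 + 1254617)*(1857989 - 2375582))) = -2186268/(-26) + 3943934/(((821983 + 1254617)*(1857989 - 2375582))) = -2186268*(-1/26) + 3943934/((2076600*(-517593))) = 1093134/13 + 3943934/(-1074833623800) = 1093134/13 + 3943934*(-1/1074833623800) = 1093134/13 - 1971967/537416811900 = 587468589233859029/6986418554700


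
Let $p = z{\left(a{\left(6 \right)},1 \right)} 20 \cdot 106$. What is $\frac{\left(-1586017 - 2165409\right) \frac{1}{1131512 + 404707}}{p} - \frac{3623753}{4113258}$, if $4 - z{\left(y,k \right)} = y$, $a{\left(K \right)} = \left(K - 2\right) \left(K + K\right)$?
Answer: $- \frac{43271914069759921}{49118644644608880} \approx -0.88097$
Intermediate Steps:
$a{\left(K \right)} = 2 K \left(-2 + K\right)$ ($a{\left(K \right)} = \left(-2 + K\right) 2 K = 2 K \left(-2 + K\right)$)
$z{\left(y,k \right)} = 4 - y$
$p = -93280$ ($p = \left(4 - 2 \cdot 6 \left(-2 + 6\right)\right) 20 \cdot 106 = \left(4 - 2 \cdot 6 \cdot 4\right) 20 \cdot 106 = \left(4 - 48\right) 20 \cdot 106 = \left(-44\right) 20 \cdot 106 = \left(-880\right) 106 = -93280$)
$\frac{\left(-1586017 - 2165409\right) \frac{1}{1131512 + 404707}}{p} - \frac{3623753}{4113258} = \frac{\left(-1586017 - 2165409\right) \frac{1}{1131512 + 404707}}{-93280} - \frac{3623753}{4113258} = - \frac{3751426}{1536219} \left(- \frac{1}{93280}\right) - \frac{3623753}{4113258} = \left(-3751426\right) \frac{1}{1536219} \left(- \frac{1}{93280}\right) - \frac{3623753}{4113258} = \left(- \frac{3751426}{1536219}\right) \left(- \frac{1}{93280}\right) - \frac{3623753}{4113258} = \frac{1875713}{71649254160} - \frac{3623753}{4113258} = - \frac{43271914069759921}{49118644644608880}$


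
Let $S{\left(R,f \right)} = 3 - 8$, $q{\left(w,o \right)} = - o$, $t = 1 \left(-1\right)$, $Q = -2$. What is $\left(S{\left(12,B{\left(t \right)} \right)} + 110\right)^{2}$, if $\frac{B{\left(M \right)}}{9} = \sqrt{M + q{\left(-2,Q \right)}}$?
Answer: $11025$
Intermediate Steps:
$t = -1$
$B{\left(M \right)} = 9 \sqrt{2 + M}$ ($B{\left(M \right)} = 9 \sqrt{M - -2} = 9 \sqrt{M + 2} = 9 \sqrt{2 + M}$)
$S{\left(R,f \right)} = -5$
$\left(S{\left(12,B{\left(t \right)} \right)} + 110\right)^{2} = \left(-5 + 110\right)^{2} = 105^{2} = 11025$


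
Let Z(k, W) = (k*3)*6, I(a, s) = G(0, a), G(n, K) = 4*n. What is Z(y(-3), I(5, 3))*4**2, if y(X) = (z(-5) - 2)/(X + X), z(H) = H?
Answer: 336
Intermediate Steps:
I(a, s) = 0 (I(a, s) = 4*0 = 0)
y(X) = -7/(2*X) (y(X) = (-5 - 2)/(X + X) = -7*1/(2*X) = -7/(2*X))
Z(k, W) = 18*k (Z(k, W) = (3*k)*6 = 18*k)
Z(y(-3), I(5, 3))*4**2 = (18*(-7/2/(-3)))*4**2 = (18*(-7/2*(-1/3)))*16 = (18*(7/6))*16 = 21*16 = 336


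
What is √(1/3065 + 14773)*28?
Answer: 28*√138780888990/3065 ≈ 3403.2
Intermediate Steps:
√(1/3065 + 14773)*28 = √(45279246/3065)*28 = (√138780888990/3065)*28 = 28*√138780888990/3065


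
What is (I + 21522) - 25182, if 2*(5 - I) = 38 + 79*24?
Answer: -4622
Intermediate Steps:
I = -962 (I = 5 - (38 + 79*24)/2 = 5 - (38 + 1896)/2 = 5 - 1/2*1934 = 5 - 967 = -962)
(I + 21522) - 25182 = (-962 + 21522) - 25182 = 20560 - 25182 = -4622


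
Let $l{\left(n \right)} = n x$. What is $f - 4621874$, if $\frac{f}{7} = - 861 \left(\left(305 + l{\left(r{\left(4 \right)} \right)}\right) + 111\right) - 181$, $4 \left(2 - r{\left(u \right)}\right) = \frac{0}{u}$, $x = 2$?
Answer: $-7154481$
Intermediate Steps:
$r{\left(u \right)} = 2$ ($r{\left(u \right)} = 2 - \frac{0 \frac{1}{u}}{4} = 2 - 0 = 2 + 0 = 2$)
$l{\left(n \right)} = 2 n$ ($l{\left(n \right)} = n 2 = 2 n$)
$f = -2532607$ ($f = 7 \left(- 861 \left(\left(305 + 2 \cdot 2\right) + 111\right) - 181\right) = 7 \left(- 861 \left(\left(305 + 4\right) + 111\right) - 181\right) = 7 \left(- 861 \left(309 + 111\right) - 181\right) = 7 \left(\left(-861\right) 420 - 181\right) = 7 \left(-361620 - 181\right) = 7 \left(-361801\right) = -2532607$)
$f - 4621874 = -2532607 - 4621874 = -7154481$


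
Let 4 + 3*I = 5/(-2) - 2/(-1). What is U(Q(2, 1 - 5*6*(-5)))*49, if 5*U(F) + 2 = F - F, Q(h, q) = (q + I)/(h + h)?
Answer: -98/5 ≈ -19.600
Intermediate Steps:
I = -3/2 (I = -4/3 + (5/(-2) - 2/(-1))/3 = -4/3 + (5*(-½) - 2*(-1))/3 = -4/3 + (-5/2 + 2)/3 = -4/3 + (⅓)*(-½) = -4/3 - ⅙ = -3/2 ≈ -1.5000)
Q(h, q) = (-3/2 + q)/(2*h) (Q(h, q) = (q - 3/2)/(h + h) = (-3/2 + q)/((2*h)) = (-3/2 + q)*(1/(2*h)) = (-3/2 + q)/(2*h))
U(F) = -⅖ (U(F) = -⅖ + (F - F)/5 = -⅖ + (⅕)*0 = -⅖ + 0 = -⅖)
U(Q(2, 1 - 5*6*(-5)))*49 = -⅖*49 = -98/5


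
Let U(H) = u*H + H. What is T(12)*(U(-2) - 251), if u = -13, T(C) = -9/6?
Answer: 681/2 ≈ 340.50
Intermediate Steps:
T(C) = -3/2 (T(C) = -9*⅙ = -3/2)
U(H) = -12*H (U(H) = -13*H + H = -12*H)
T(12)*(U(-2) - 251) = -3*(-12*(-2) - 251)/2 = -3*(24 - 251)/2 = -3/2*(-227) = 681/2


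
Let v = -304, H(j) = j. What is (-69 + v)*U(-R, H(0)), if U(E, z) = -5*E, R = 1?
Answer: -1865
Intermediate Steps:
(-69 + v)*U(-R, H(0)) = (-69 - 304)*(-(-5)) = -(-1865)*(-1) = -373*5 = -1865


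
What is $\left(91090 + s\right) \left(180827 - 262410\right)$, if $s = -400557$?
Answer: $25247246261$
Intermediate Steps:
$\left(91090 + s\right) \left(180827 - 262410\right) = \left(91090 - 400557\right) \left(180827 - 262410\right) = \left(-309467\right) \left(-81583\right) = 25247246261$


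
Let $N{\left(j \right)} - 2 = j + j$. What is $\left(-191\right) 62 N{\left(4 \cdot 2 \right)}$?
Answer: $-213156$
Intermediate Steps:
$N{\left(j \right)} = 2 + 2 j$ ($N{\left(j \right)} = 2 + \left(j + j\right) = 2 + 2 j$)
$\left(-191\right) 62 N{\left(4 \cdot 2 \right)} = \left(-191\right) 62 \left(2 + 2 \cdot 4 \cdot 2\right) = - 11842 \left(2 + 2 \cdot 8\right) = - 11842 \left(2 + 16\right) = \left(-11842\right) 18 = -213156$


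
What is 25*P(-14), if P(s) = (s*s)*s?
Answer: -68600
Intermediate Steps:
P(s) = s³ (P(s) = s²*s = s³)
25*P(-14) = 25*(-14)³ = 25*(-2744) = -68600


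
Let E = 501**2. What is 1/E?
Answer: 1/251001 ≈ 3.9840e-6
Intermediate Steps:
E = 251001
1/E = 1/251001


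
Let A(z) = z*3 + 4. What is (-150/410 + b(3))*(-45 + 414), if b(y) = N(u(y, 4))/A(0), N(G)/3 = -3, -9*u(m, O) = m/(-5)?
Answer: -3861/4 ≈ -965.25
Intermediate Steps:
u(m, O) = m/45 (u(m, O) = -m/(9*(-5)) = -m*(-1)/(9*5) = -(-1)*m/45 = m/45)
A(z) = 4 + 3*z (A(z) = 3*z + 4 = 4 + 3*z)
N(G) = -9 (N(G) = 3*(-3) = -9)
b(y) = -9/4 (b(y) = -9/(4 + 3*0) = -9/(4 + 0) = -9/4)
(-150/410 + b(3))*(-45 + 414) = (-150/410 - 9/4)*(-45 + 414) = (-150*1/410 - 9/4)*369 = (-15/41 - 9/4)*369 = -429/164*369 = -3861/4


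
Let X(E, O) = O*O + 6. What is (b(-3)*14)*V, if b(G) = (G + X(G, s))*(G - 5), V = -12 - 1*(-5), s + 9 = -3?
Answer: 115248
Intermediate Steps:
s = -12 (s = -9 - 3 = -12)
X(E, O) = 6 + O**2 (X(E, O) = O**2 + 6 = 6 + O**2)
V = -7 (V = -12 + 5 = -7)
b(G) = (-5 + G)*(150 + G) (b(G) = (G + (6 + (-12)**2))*(G - 5) = (G + (6 + 144))*(-5 + G) = (G + 150)*(-5 + G) = (150 + G)*(-5 + G) = (-5 + G)*(150 + G))
(b(-3)*14)*V = ((-750 + (-3)**2 + 145*(-3))*14)*(-7) = ((-750 + 9 - 435)*14)*(-7) = -1176*14*(-7) = -16464*(-7) = 115248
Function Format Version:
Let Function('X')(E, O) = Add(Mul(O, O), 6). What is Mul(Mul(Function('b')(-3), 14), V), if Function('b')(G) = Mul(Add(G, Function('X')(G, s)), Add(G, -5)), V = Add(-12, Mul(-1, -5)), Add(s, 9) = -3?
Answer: 115248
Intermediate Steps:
s = -12 (s = Add(-9, -3) = -12)
Function('X')(E, O) = Add(6, Pow(O, 2)) (Function('X')(E, O) = Add(Pow(O, 2), 6) = Add(6, Pow(O, 2)))
V = -7 (V = Add(-12, 5) = -7)
Function('b')(G) = Mul(Add(-5, G), Add(150, G)) (Function('b')(G) = Mul(Add(G, Add(6, Pow(-12, 2))), Add(G, -5)) = Mul(Add(G, Add(6, 144)), Add(-5, G)) = Mul(Add(G, 150), Add(-5, G)) = Mul(Add(150, G), Add(-5, G)) = Mul(Add(-5, G), Add(150, G)))
Mul(Mul(Function('b')(-3), 14), V) = Mul(Mul(Add(-750, Pow(-3, 2), Mul(145, -3)), 14), -7) = Mul(Mul(Add(-750, 9, -435), 14), -7) = Mul(Mul(-1176, 14), -7) = Mul(-16464, -7) = 115248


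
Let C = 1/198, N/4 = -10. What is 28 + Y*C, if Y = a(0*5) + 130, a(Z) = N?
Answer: 313/11 ≈ 28.455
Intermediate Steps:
N = -40 (N = 4*(-10) = -40)
a(Z) = -40
C = 1/198 ≈ 0.0050505
Y = 90 (Y = -40 + 130 = 90)
28 + Y*C = 28 + 90*(1/198) = 28 + 5/11 = 313/11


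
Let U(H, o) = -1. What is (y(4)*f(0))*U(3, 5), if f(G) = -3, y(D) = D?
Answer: 12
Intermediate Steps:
(y(4)*f(0))*U(3, 5) = (4*(-3))*(-1) = -12*(-1) = 12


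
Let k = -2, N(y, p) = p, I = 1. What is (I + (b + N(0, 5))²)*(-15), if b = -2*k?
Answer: -1230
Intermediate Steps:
b = 4 (b = -2*(-2) = 4)
(I + (b + N(0, 5))²)*(-15) = (1 + (4 + 5)²)*(-15) = (1 + 9²)*(-15) = (1 + 81)*(-15) = 82*(-15) = -1230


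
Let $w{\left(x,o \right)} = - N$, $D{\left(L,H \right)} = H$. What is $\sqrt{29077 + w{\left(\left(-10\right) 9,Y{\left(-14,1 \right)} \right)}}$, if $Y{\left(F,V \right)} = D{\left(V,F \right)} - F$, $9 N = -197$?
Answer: $\frac{\sqrt{261890}}{3} \approx 170.58$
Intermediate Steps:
$N = - \frac{197}{9}$ ($N = \frac{1}{9} \left(-197\right) = - \frac{197}{9} \approx -21.889$)
$Y{\left(F,V \right)} = 0$ ($Y{\left(F,V \right)} = F - F = 0$)
$w{\left(x,o \right)} = \frac{197}{9}$ ($w{\left(x,o \right)} = \left(-1\right) \left(- \frac{197}{9}\right) = \frac{197}{9}$)
$\sqrt{29077 + w{\left(\left(-10\right) 9,Y{\left(-14,1 \right)} \right)}} = \sqrt{29077 + \frac{197}{9}} = \sqrt{\frac{261890}{9}} = \frac{\sqrt{261890}}{3}$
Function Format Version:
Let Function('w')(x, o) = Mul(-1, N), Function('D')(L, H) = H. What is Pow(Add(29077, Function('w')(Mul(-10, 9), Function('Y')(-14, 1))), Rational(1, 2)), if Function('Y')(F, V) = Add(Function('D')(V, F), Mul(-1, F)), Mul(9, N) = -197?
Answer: Mul(Rational(1, 3), Pow(261890, Rational(1, 2))) ≈ 170.58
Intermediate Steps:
N = Rational(-197, 9) (N = Mul(Rational(1, 9), -197) = Rational(-197, 9) ≈ -21.889)
Function('Y')(F, V) = 0 (Function('Y')(F, V) = Add(F, Mul(-1, F)) = 0)
Function('w')(x, o) = Rational(197, 9) (Function('w')(x, o) = Mul(-1, Rational(-197, 9)) = Rational(197, 9))
Pow(Add(29077, Function('w')(Mul(-10, 9), Function('Y')(-14, 1))), Rational(1, 2)) = Pow(Add(29077, Rational(197, 9)), Rational(1, 2)) = Pow(Rational(261890, 9), Rational(1, 2)) = Mul(Rational(1, 3), Pow(261890, Rational(1, 2)))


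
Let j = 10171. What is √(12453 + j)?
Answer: 4*√1414 ≈ 150.41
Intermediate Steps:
√(12453 + j) = √(12453 + 10171) = √22624 = 4*√1414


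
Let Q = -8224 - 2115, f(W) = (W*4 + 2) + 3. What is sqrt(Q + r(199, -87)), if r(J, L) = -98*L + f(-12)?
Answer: 8*I*sqrt(29) ≈ 43.081*I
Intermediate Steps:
f(W) = 5 + 4*W (f(W) = (4*W + 2) + 3 = (2 + 4*W) + 3 = 5 + 4*W)
Q = -10339
r(J, L) = -43 - 98*L (r(J, L) = -98*L + (5 + 4*(-12)) = -98*L + (5 - 48) = -98*L - 43 = -43 - 98*L)
sqrt(Q + r(199, -87)) = sqrt(-10339 + (-43 - 98*(-87))) = sqrt(-10339 + (-43 + 8526)) = sqrt(-10339 + 8483) = sqrt(-1856) = 8*I*sqrt(29)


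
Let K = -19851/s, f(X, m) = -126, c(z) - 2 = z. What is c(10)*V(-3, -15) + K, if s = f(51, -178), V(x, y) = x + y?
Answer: -2455/42 ≈ -58.452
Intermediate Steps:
c(z) = 2 + z
s = -126
K = 6617/42 (K = -19851/(-126) = -19851*(-1/126) = 6617/42 ≈ 157.55)
c(10)*V(-3, -15) + K = (2 + 10)*(-3 - 15) + 6617/42 = 12*(-18) + 6617/42 = -216 + 6617/42 = -2455/42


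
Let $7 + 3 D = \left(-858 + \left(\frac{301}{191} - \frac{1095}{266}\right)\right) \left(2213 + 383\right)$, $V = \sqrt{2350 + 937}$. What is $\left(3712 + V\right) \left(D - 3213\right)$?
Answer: $- \frac{211563254315008}{76209} - \frac{56994411184 \sqrt{3287}}{76209} \approx -2.819 \cdot 10^{9}$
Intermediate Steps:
$V = \sqrt{3287} \approx 57.332$
$D = - \frac{56749551667}{76209}$ ($D = - \frac{7}{3} + \frac{\left(-858 + \left(\frac{301}{191} - \frac{1095}{266}\right)\right) \left(2213 + 383\right)}{3} = - \frac{7}{3} + \frac{\left(-858 + \left(301 \cdot \frac{1}{191} - \frac{1095}{266}\right)\right) 2596}{3} = - \frac{7}{3} + \frac{\left(-858 + \left(\frac{301}{191} - \frac{1095}{266}\right)\right) 2596}{3} = - \frac{7}{3} + \frac{\left(-858 - \frac{129079}{50806}\right) 2596}{3} = - \frac{7}{3} + \frac{\left(- \frac{43720627}{50806}\right) 2596}{3} = - \frac{7}{3} + \frac{1}{3} \left(- \frac{56749373846}{25403}\right) = - \frac{7}{3} - \frac{56749373846}{76209} = - \frac{56749551667}{76209} \approx -7.4466 \cdot 10^{5}$)
$\left(3712 + V\right) \left(D - 3213\right) = \left(3712 + \sqrt{3287}\right) \left(- \frac{56749551667}{76209} - 3213\right) = \left(3712 + \sqrt{3287}\right) \left(- \frac{56994411184}{76209}\right) = - \frac{211563254315008}{76209} - \frac{56994411184 \sqrt{3287}}{76209}$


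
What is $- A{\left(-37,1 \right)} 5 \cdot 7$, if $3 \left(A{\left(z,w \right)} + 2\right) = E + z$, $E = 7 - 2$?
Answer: $\frac{1330}{3} \approx 443.33$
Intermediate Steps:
$E = 5$ ($E = 7 - 2 = 5$)
$A{\left(z,w \right)} = - \frac{1}{3} + \frac{z}{3}$ ($A{\left(z,w \right)} = -2 + \frac{5 + z}{3} = -2 + \left(\frac{5}{3} + \frac{z}{3}\right) = - \frac{1}{3} + \frac{z}{3}$)
$- A{\left(-37,1 \right)} 5 \cdot 7 = - (- \frac{1}{3} + \frac{1}{3} \left(-37\right)) 5 \cdot 7 = - (- \frac{1}{3} - \frac{37}{3}) 35 = \left(-1\right) \left(- \frac{38}{3}\right) 35 = \frac{38}{3} \cdot 35 = \frac{1330}{3}$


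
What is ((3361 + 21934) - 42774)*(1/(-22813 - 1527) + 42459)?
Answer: -18063708539261/24340 ≈ -7.4214e+8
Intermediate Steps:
((3361 + 21934) - 42774)*(1/(-22813 - 1527) + 42459) = (25295 - 42774)*(1/(-24340) + 42459) = -17479*(-1/24340 + 42459) = -17479*1033452059/24340 = -18063708539261/24340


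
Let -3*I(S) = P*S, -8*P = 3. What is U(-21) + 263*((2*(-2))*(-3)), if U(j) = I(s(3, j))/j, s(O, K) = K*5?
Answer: 25253/8 ≈ 3156.6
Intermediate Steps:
P = -3/8 (P = -⅛*3 = -3/8 ≈ -0.37500)
s(O, K) = 5*K
I(S) = S/8 (I(S) = -(-1)*S/8 = S/8)
U(j) = 5/8 (U(j) = ((5*j)/8)/j = (5*j/8)/j = 5/8)
U(-21) + 263*((2*(-2))*(-3)) = 5/8 + 263*((2*(-2))*(-3)) = 5/8 + 263*(-4*(-3)) = 5/8 + 263*12 = 5/8 + 3156 = 25253/8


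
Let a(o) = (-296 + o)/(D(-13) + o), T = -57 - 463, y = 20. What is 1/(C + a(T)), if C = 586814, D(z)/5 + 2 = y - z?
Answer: 365/214187926 ≈ 1.7041e-6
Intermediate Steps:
D(z) = 90 - 5*z (D(z) = -10 + 5*(20 - z) = -10 + (100 - 5*z) = 90 - 5*z)
T = -520
a(o) = (-296 + o)/(155 + o) (a(o) = (-296 + o)/((90 - 5*(-13)) + o) = (-296 + o)/((90 + 65) + o) = (-296 + o)/(155 + o))
1/(C + a(T)) = 1/(586814 + (-296 - 520)/(155 - 520)) = 1/(586814 - 816/(-365)) = 1/(586814 - 1/365*(-816)) = 1/(586814 + 816/365) = 1/(214187926/365) = 365/214187926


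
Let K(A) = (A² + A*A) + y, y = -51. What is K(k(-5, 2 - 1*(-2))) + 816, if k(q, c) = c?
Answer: 797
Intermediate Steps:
K(A) = -51 + 2*A² (K(A) = (A² + A*A) - 51 = (A² + A²) - 51 = 2*A² - 51 = -51 + 2*A²)
K(k(-5, 2 - 1*(-2))) + 816 = (-51 + 2*(2 - 1*(-2))²) + 816 = (-51 + 2*(2 + 2)²) + 816 = (-51 + 2*4²) + 816 = (-51 + 2*16) + 816 = (-51 + 32) + 816 = -19 + 816 = 797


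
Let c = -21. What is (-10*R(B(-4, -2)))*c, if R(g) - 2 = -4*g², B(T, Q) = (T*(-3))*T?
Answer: -1934940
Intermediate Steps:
B(T, Q) = -3*T² (B(T, Q) = (-3*T)*T = -3*T²)
R(g) = 2 - 4*g²
(-10*R(B(-4, -2)))*c = -10*(2 - 4*(-3*(-4)²)²)*(-21) = -10*(2 - 4*(-3*16)²)*(-21) = -10*(2 - 4*(-48)²)*(-21) = -10*(2 - 4*2304)*(-21) = -10*(2 - 9216)*(-21) = -10*(-9214)*(-21) = 92140*(-21) = -1934940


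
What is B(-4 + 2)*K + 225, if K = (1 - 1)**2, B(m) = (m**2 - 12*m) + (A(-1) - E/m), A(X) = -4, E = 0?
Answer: 225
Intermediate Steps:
B(m) = -4 + m**2 - 12*m (B(m) = (m**2 - 12*m) + (-4 - 0/m) = (m**2 - 12*m) + (-4 - 1*0) = (m**2 - 12*m) + (-4 + 0) = (m**2 - 12*m) - 4 = -4 + m**2 - 12*m)
K = 0 (K = 0**2 = 0)
B(-4 + 2)*K + 225 = (-4 + (-4 + 2)**2 - 12*(-4 + 2))*0 + 225 = (-4 + (-2)**2 - 12*(-2))*0 + 225 = (-4 + 4 + 24)*0 + 225 = 24*0 + 225 = 0 + 225 = 225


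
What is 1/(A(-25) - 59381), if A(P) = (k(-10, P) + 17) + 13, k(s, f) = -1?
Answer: -1/59352 ≈ -1.6849e-5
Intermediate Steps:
A(P) = 29 (A(P) = (-1 + 17) + 13 = 16 + 13 = 29)
1/(A(-25) - 59381) = 1/(29 - 59381) = 1/(-59352) = -1/59352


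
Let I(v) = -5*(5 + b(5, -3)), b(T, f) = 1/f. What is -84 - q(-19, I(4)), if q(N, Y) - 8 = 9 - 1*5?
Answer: -96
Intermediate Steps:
I(v) = -70/3 (I(v) = -5*(5 + 1/(-3)) = -5*(5 - 1/3) = -5*14/3 = -70/3)
q(N, Y) = 12 (q(N, Y) = 8 + (9 - 1*5) = 8 + (9 - 5) = 8 + 4 = 12)
-84 - q(-19, I(4)) = -84 - 1*12 = -84 - 12 = -96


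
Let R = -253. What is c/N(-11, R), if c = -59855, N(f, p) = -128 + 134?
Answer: -59855/6 ≈ -9975.8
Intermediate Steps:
N(f, p) = 6
c/N(-11, R) = -59855/6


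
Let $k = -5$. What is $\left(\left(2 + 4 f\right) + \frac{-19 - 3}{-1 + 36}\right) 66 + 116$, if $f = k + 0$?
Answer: $- \frac{38972}{35} \approx -1113.5$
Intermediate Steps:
$f = -5$ ($f = -5 + 0 = -5$)
$\left(\left(2 + 4 f\right) + \frac{-19 - 3}{-1 + 36}\right) 66 + 116 = \left(\left(2 + 4 \left(-5\right)\right) + \frac{-19 - 3}{-1 + 36}\right) 66 + 116 = \left(\left(2 - 20\right) - \frac{22}{35}\right) 66 + 116 = \left(-18 - \frac{22}{35}\right) 66 + 116 = \left(- \frac{652}{35}\right) 66 + 116 = - \frac{43032}{35} + 116 = - \frac{38972}{35}$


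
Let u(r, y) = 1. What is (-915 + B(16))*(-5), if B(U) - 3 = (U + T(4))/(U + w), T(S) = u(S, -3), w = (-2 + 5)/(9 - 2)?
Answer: 104761/23 ≈ 4554.8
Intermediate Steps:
w = 3/7 ≈ 0.42857
T(S) = 1
B(U) = 3 + (1 + U)/(3/7 + U) (B(U) = 3 + (U + 1)/(U + 3/7) = 3 + (1 + U)/(3/7 + U))
(-915 + B(16))*(-5) = (-915 + 4*(4 + 7*16)/(3 + 7*16))*(-5) = (-915 + 4*(4 + 112)/(3 + 112))*(-5) = (-915 + 4*116/115)*(-5) = (-915 + 4*(1/115)*116)*(-5) = (-915 + 464/115)*(-5) = -104761/115*(-5) = 104761/23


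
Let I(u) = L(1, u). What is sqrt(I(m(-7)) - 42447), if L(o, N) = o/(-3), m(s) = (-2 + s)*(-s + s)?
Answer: I*sqrt(382026)/3 ≈ 206.03*I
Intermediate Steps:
m(s) = 0 (m(s) = (-2 + s)*0 = 0)
L(o, N) = -o/3 (L(o, N) = o*(-1/3) = -o/3)
I(u) = -1/3 (I(u) = -1/3*1 = -1/3)
sqrt(I(m(-7)) - 42447) = sqrt(-1/3 - 42447) = sqrt(-127342/3) = I*sqrt(382026)/3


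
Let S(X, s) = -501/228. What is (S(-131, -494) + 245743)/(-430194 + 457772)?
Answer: 18676301/2095928 ≈ 8.9108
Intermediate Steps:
S(X, s) = -167/76 (S(X, s) = -501*1/228 = -167/76)
(S(-131, -494) + 245743)/(-430194 + 457772) = (-167/76 + 245743)/(-430194 + 457772) = (18676301/76)/27578 = (18676301/76)*(1/27578) = 18676301/2095928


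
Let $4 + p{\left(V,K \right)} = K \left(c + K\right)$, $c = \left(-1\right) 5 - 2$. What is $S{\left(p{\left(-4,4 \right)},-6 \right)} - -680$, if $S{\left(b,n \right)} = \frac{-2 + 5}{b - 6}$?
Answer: $\frac{14957}{22} \approx 679.86$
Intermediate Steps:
$c = -7$ ($c = -5 - 2 = -7$)
$p{\left(V,K \right)} = -4 + K \left(-7 + K\right)$
$S{\left(b,n \right)} = \frac{3}{-6 + b}$
$S{\left(p{\left(-4,4 \right)},-6 \right)} - -680 = \frac{3}{-6 - \left(32 - 16\right)} - -680 = \frac{3}{-6 - 16} + 680 = \frac{3}{-22} + 680 = 3 \left(- \frac{1}{22}\right) + 680 = - \frac{3}{22} + 680 = \frac{14957}{22}$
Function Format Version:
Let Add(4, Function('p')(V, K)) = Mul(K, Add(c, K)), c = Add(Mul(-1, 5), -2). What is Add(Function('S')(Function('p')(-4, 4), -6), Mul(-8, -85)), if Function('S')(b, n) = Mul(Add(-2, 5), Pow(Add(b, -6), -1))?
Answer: Rational(14957, 22) ≈ 679.86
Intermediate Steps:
c = -7 (c = Add(-5, -2) = -7)
Function('p')(V, K) = Add(-4, Mul(K, Add(-7, K)))
Function('S')(b, n) = Mul(3, Pow(Add(-6, b), -1))
Add(Function('S')(Function('p')(-4, 4), -6), Mul(-8, -85)) = Add(Mul(3, Pow(Add(-6, Add(-4, Pow(4, 2), Mul(-7, 4))), -1)), Mul(-8, -85)) = Add(Mul(3, Pow(Add(-6, Add(-4, 16, -28)), -1)), 680) = Add(Mul(3, Pow(Add(-6, -16), -1)), 680) = Add(Mul(3, Pow(-22, -1)), 680) = Add(Mul(3, Rational(-1, 22)), 680) = Add(Rational(-3, 22), 680) = Rational(14957, 22)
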